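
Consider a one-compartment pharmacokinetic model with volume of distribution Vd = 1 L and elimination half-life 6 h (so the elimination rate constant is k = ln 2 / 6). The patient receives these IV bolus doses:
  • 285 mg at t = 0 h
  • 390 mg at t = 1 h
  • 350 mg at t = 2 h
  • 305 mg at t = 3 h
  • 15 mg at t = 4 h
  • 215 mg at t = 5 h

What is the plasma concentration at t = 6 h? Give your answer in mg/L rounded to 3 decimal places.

1000.983 mg/L

k = ln 2 / 6 = 0.11552 per h
Dose 1 (285 mg at t=0 h): 285·exp(−0.11552·6) = 142.500 mg/L
Dose 2 (390 mg at t=1 h): 390·exp(−0.11552·5) = 218.880 mg/L
Dose 3 (350 mg at t=2 h): 350·exp(−0.11552·4) = 220.486 mg/L
Dose 4 (305 mg at t=3 h): 305·exp(−0.11552·3) = 215.668 mg/L
Dose 5 (15 mg at t=4 h): 15·exp(−0.11552·2) = 11.906 mg/L
Dose 6 (215 mg at t=5 h): 215·exp(−0.11552·1) = 191.543 mg/L
C(6) = 142.500 + 218.880 + 220.486 + 215.668 + 11.906 + 191.543 = 1000.983 mg/L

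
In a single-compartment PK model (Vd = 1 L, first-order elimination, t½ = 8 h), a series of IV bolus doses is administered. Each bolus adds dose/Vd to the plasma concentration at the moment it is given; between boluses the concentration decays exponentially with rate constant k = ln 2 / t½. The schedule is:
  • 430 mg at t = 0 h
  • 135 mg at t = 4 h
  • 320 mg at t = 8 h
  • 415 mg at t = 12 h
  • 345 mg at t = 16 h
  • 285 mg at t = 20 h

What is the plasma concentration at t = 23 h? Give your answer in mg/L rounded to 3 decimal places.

739.762 mg/L

k = ln 2 / 8 = 0.08664 per h
Dose 1 (430 mg at t=0 h): 430·exp(−0.08664·23) = 58.615 mg/L
Dose 2 (135 mg at t=4 h): 135·exp(−0.08664·19) = 26.025 mg/L
Dose 3 (320 mg at t=8 h): 320·exp(−0.08664·15) = 87.241 mg/L
Dose 4 (415 mg at t=12 h): 415·exp(−0.08664·11) = 160.004 mg/L
Dose 5 (345 mg at t=16 h): 345·exp(−0.08664·7) = 188.113 mg/L
Dose 6 (285 mg at t=20 h): 285·exp(−0.08664·3) = 219.765 mg/L
C(23) = 58.615 + 26.025 + 87.241 + 160.004 + 188.113 + 219.765 = 739.762 mg/L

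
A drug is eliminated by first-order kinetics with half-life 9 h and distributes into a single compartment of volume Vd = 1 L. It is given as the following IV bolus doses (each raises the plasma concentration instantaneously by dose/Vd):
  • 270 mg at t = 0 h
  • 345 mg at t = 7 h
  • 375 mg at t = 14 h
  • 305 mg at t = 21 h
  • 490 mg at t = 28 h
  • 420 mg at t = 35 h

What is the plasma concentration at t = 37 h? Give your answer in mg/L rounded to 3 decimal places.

807.630 mg/L

k = ln 2 / 9 = 0.07702 per h
Dose 1 (270 mg at t=0 h): 270·exp(−0.07702·37) = 15.624 mg/L
Dose 2 (345 mg at t=7 h): 345·exp(−0.07702·30) = 34.228 mg/L
Dose 3 (375 mg at t=14 h): 375·exp(−0.07702·23) = 63.787 mg/L
Dose 4 (305 mg at t=21 h): 305·exp(−0.07702·16) = 88.948 mg/L
Dose 5 (490 mg at t=28 h): 490·exp(−0.07702·9) = 245.000 mg/L
Dose 6 (420 mg at t=35 h): 420·exp(−0.07702·2) = 360.042 mg/L
C(37) = 15.624 + 34.228 + 63.787 + 88.948 + 245.000 + 360.042 = 807.630 mg/L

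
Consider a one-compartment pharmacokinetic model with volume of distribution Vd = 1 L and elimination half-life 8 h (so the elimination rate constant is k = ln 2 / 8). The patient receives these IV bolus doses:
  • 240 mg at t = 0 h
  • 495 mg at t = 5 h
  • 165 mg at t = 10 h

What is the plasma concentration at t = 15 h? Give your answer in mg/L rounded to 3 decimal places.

380.542 mg/L

k = ln 2 / 8 = 0.08664 per h
Dose 1 (240 mg at t=0 h): 240·exp(−0.08664·15) = 65.430 mg/L
Dose 2 (495 mg at t=5 h): 495·exp(−0.08664·10) = 208.122 mg/L
Dose 3 (165 mg at t=10 h): 165·exp(−0.08664·5) = 106.989 mg/L
C(15) = 65.430 + 208.122 + 106.989 = 380.542 mg/L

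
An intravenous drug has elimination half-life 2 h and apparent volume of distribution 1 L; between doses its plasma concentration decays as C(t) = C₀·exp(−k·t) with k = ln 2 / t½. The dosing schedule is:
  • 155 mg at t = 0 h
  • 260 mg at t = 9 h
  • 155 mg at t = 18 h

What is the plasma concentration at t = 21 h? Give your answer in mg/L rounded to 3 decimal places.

58.970 mg/L

k = ln 2 / 2 = 0.34657 per h
Dose 1 (155 mg at t=0 h): 155·exp(−0.34657·21) = 0.107 mg/L
Dose 2 (260 mg at t=9 h): 260·exp(−0.34657·12) = 4.063 mg/L
Dose 3 (155 mg at t=18 h): 155·exp(−0.34657·3) = 54.801 mg/L
C(21) = 0.107 + 4.063 + 54.801 = 58.970 mg/L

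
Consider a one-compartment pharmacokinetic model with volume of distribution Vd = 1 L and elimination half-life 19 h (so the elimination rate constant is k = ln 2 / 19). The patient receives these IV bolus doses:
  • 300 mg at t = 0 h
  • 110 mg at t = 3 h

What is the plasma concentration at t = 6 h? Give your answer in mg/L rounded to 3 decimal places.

339.620 mg/L

k = ln 2 / 19 = 0.03648 per h
Dose 1 (300 mg at t=0 h): 300·exp(−0.03648·6) = 241.023 mg/L
Dose 2 (110 mg at t=3 h): 110·exp(−0.03648·3) = 98.597 mg/L
C(6) = 241.023 + 98.597 = 339.620 mg/L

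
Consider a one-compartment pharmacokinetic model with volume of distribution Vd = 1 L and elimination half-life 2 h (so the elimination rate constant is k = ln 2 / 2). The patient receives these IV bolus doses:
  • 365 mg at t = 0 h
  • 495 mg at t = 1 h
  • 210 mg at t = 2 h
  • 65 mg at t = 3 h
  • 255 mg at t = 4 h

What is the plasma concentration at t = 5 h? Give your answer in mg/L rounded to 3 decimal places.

k = ln 2 / 2 = 0.34657 per h
Dose 1 (365 mg at t=0 h): 365·exp(−0.34657·5) = 64.523 mg/L
Dose 2 (495 mg at t=1 h): 495·exp(−0.34657·4) = 123.750 mg/L
Dose 3 (210 mg at t=2 h): 210·exp(−0.34657·3) = 74.246 mg/L
Dose 4 (65 mg at t=3 h): 65·exp(−0.34657·2) = 32.500 mg/L
Dose 5 (255 mg at t=4 h): 255·exp(−0.34657·1) = 180.312 mg/L
C(5) = 64.523 + 123.750 + 74.246 + 32.500 + 180.312 = 475.332 mg/L

475.332 mg/L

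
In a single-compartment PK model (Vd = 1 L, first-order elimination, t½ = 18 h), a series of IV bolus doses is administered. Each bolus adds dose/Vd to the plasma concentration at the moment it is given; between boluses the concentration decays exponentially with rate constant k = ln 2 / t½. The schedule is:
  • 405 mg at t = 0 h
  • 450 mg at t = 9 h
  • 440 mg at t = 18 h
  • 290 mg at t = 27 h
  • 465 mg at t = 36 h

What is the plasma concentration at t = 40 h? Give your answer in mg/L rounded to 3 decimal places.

k = ln 2 / 18 = 0.03851 per h
Dose 1 (405 mg at t=0 h): 405·exp(−0.03851·40) = 86.796 mg/L
Dose 2 (450 mg at t=9 h): 450·exp(−0.03851·31) = 136.387 mg/L
Dose 3 (440 mg at t=18 h): 440·exp(−0.03851·22) = 188.594 mg/L
Dose 4 (290 mg at t=27 h): 290·exp(−0.03851·13) = 175.787 mg/L
Dose 5 (465 mg at t=36 h): 465·exp(−0.03851·4) = 398.618 mg/L
C(40) = 86.796 + 136.387 + 188.594 + 175.787 + 398.618 = 986.182 mg/L

986.182 mg/L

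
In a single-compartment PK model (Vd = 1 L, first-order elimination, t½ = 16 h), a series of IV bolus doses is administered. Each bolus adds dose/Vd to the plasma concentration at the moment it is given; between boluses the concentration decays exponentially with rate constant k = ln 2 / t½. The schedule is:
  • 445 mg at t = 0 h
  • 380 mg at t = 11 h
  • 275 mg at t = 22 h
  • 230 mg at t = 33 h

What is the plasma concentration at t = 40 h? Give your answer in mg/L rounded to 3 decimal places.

k = ln 2 / 16 = 0.04332 per h
Dose 1 (445 mg at t=0 h): 445·exp(−0.04332·40) = 78.666 mg/L
Dose 2 (380 mg at t=11 h): 380·exp(−0.04332·29) = 108.185 mg/L
Dose 3 (275 mg at t=22 h): 275·exp(−0.04332·18) = 126.088 mg/L
Dose 4 (230 mg at t=33 h): 230·exp(−0.04332·7) = 169.835 mg/L
C(40) = 78.666 + 108.185 + 126.088 + 169.835 = 482.774 mg/L

482.774 mg/L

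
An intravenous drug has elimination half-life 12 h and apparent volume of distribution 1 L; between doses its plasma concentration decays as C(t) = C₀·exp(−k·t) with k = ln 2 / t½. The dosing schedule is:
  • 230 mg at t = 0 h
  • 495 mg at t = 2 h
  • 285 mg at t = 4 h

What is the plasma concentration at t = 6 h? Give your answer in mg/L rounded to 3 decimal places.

k = ln 2 / 12 = 0.05776 per h
Dose 1 (230 mg at t=0 h): 230·exp(−0.05776·6) = 162.635 mg/L
Dose 2 (495 mg at t=2 h): 495·exp(−0.05776·4) = 392.882 mg/L
Dose 3 (285 mg at t=4 h): 285·exp(−0.05776·2) = 253.906 mg/L
C(6) = 162.635 + 392.882 + 253.906 = 809.422 mg/L

809.422 mg/L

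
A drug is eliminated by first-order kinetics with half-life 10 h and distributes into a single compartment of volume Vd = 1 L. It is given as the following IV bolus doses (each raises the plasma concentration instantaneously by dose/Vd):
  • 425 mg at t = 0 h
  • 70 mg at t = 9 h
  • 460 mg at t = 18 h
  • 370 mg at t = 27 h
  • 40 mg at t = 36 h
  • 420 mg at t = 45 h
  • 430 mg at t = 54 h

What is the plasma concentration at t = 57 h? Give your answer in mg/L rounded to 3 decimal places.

k = ln 2 / 10 = 0.06931 per h
Dose 1 (425 mg at t=0 h): 425·exp(−0.06931·57) = 8.176 mg/L
Dose 2 (70 mg at t=9 h): 70·exp(−0.06931·48) = 2.513 mg/L
Dose 3 (460 mg at t=18 h): 460·exp(−0.06931·39) = 30.813 mg/L
Dose 4 (370 mg at t=27 h): 370·exp(−0.06931·30) = 46.250 mg/L
Dose 5 (40 mg at t=36 h): 40·exp(−0.06931·21) = 9.330 mg/L
Dose 6 (420 mg at t=45 h): 420·exp(−0.06931·12) = 182.816 mg/L
Dose 7 (430 mg at t=54 h): 430·exp(−0.06931·3) = 349.269 mg/L
C(57) = 8.176 + 2.513 + 30.813 + 46.250 + 9.330 + 182.816 + 349.269 = 629.166 mg/L

629.166 mg/L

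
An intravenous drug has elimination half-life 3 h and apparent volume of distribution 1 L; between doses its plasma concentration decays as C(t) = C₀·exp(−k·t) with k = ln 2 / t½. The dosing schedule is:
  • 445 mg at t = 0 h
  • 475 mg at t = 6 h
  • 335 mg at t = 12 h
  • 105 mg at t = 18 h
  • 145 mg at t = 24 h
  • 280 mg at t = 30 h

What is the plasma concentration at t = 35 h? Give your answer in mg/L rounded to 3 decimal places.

k = ln 2 / 3 = 0.23105 per h
Dose 1 (445 mg at t=0 h): 445·exp(−0.23105·35) = 0.137 mg/L
Dose 2 (475 mg at t=6 h): 475·exp(−0.23105·29) = 0.584 mg/L
Dose 3 (335 mg at t=12 h): 335·exp(−0.23105·23) = 1.649 mg/L
Dose 4 (105 mg at t=18 h): 105·exp(−0.23105·17) = 2.067 mg/L
Dose 5 (145 mg at t=24 h): 145·exp(−0.23105·11) = 11.418 mg/L
Dose 6 (280 mg at t=30 h): 280·exp(−0.23105·5) = 88.194 mg/L
C(35) = 0.137 + 0.584 + 1.649 + 2.067 + 11.418 + 88.194 = 104.050 mg/L

104.050 mg/L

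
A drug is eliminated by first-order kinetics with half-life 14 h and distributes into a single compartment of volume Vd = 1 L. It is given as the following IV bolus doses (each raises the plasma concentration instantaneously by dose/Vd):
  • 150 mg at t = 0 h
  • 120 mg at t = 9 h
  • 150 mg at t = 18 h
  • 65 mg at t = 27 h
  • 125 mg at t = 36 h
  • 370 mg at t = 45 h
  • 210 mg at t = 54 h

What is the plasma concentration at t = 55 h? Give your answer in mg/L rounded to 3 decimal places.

536.590 mg/L

k = ln 2 / 14 = 0.04951 per h
Dose 1 (150 mg at t=0 h): 150·exp(−0.04951·55) = 9.851 mg/L
Dose 2 (120 mg at t=9 h): 120·exp(−0.04951·46) = 12.305 mg/L
Dose 3 (150 mg at t=18 h): 150·exp(−0.04951·37) = 24.017 mg/L
Dose 4 (65 mg at t=27 h): 65·exp(−0.04951·28) = 16.250 mg/L
Dose 5 (125 mg at t=36 h): 125·exp(−0.04951·19) = 48.794 mg/L
Dose 6 (370 mg at t=45 h): 370·exp(−0.04951·10) = 225.518 mg/L
Dose 7 (210 mg at t=54 h): 210·exp(−0.04951·1) = 199.856 mg/L
C(55) = 9.851 + 12.305 + 24.017 + 16.250 + 48.794 + 225.518 + 199.856 = 536.590 mg/L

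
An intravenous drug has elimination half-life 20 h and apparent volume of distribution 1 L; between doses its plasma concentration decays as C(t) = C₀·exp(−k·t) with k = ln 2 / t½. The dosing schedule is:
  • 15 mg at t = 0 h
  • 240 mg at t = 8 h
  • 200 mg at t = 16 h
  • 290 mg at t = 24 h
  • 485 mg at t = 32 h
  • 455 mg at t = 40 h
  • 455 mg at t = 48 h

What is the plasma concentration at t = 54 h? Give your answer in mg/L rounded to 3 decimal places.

1083.083 mg/L

k = ln 2 / 20 = 0.03466 per h
Dose 1 (15 mg at t=0 h): 15·exp(−0.03466·54) = 2.308 mg/L
Dose 2 (240 mg at t=8 h): 240·exp(−0.03466·46) = 48.735 mg/L
Dose 3 (200 mg at t=16 h): 200·exp(−0.03466·38) = 53.589 mg/L
Dose 4 (290 mg at t=24 h): 290·exp(−0.03466·30) = 102.530 mg/L
Dose 5 (485 mg at t=32 h): 485·exp(−0.03466·22) = 226.261 mg/L
Dose 6 (455 mg at t=40 h): 455·exp(−0.03466·14) = 280.085 mg/L
Dose 7 (455 mg at t=48 h): 455·exp(−0.03466·6) = 369.575 mg/L
C(54) = 2.308 + 48.735 + 53.589 + 102.530 + 226.261 + 280.085 + 369.575 = 1083.083 mg/L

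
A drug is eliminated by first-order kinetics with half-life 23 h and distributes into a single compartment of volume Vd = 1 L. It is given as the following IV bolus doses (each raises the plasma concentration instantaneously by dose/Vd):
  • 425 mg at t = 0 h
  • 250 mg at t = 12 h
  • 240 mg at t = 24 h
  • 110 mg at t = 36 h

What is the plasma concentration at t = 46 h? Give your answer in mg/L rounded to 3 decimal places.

401.030 mg/L

k = ln 2 / 23 = 0.03014 per h
Dose 1 (425 mg at t=0 h): 425·exp(−0.03014·46) = 106.250 mg/L
Dose 2 (250 mg at t=12 h): 250·exp(−0.03014·34) = 89.730 mg/L
Dose 3 (240 mg at t=24 h): 240·exp(−0.03014·22) = 123.671 mg/L
Dose 4 (110 mg at t=36 h): 110·exp(−0.03014·10) = 81.379 mg/L
C(46) = 106.250 + 89.730 + 123.671 + 81.379 = 401.030 mg/L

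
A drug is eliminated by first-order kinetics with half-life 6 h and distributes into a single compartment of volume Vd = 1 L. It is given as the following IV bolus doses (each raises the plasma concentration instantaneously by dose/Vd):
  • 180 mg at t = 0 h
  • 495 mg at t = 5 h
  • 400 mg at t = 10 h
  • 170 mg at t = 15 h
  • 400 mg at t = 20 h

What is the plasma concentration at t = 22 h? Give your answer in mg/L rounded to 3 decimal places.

576.833 mg/L

k = ln 2 / 6 = 0.11552 per h
Dose 1 (180 mg at t=0 h): 180·exp(−0.11552·22) = 14.174 mg/L
Dose 2 (495 mg at t=5 h): 495·exp(−0.11552·17) = 69.452 mg/L
Dose 3 (400 mg at t=10 h): 400·exp(−0.11552·12) = 100.000 mg/L
Dose 4 (170 mg at t=15 h): 170·exp(−0.11552·7) = 75.726 mg/L
Dose 5 (400 mg at t=20 h): 400·exp(−0.11552·2) = 317.480 mg/L
C(22) = 14.174 + 69.452 + 100.000 + 75.726 + 317.480 = 576.833 mg/L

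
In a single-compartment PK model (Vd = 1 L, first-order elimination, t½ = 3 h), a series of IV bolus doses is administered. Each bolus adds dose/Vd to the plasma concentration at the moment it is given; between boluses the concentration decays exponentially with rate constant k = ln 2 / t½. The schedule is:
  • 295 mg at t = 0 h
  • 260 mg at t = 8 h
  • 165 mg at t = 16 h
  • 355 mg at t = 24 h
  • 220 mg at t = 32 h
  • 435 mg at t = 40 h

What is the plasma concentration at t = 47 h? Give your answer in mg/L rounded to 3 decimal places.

95.102 mg/L

k = ln 2 / 3 = 0.23105 per h
Dose 1 (295 mg at t=0 h): 295·exp(−0.23105·47) = 0.006 mg/L
Dose 2 (260 mg at t=8 h): 260·exp(−0.23105·39) = 0.032 mg/L
Dose 3 (165 mg at t=16 h): 165·exp(−0.23105·31) = 0.128 mg/L
Dose 4 (355 mg at t=24 h): 355·exp(−0.23105·23) = 1.747 mg/L
Dose 5 (220 mg at t=32 h): 220·exp(−0.23105·15) = 6.875 mg/L
Dose 6 (435 mg at t=40 h): 435·exp(−0.23105·7) = 86.315 mg/L
C(47) = 0.006 + 0.032 + 0.128 + 1.747 + 6.875 + 86.315 = 95.102 mg/L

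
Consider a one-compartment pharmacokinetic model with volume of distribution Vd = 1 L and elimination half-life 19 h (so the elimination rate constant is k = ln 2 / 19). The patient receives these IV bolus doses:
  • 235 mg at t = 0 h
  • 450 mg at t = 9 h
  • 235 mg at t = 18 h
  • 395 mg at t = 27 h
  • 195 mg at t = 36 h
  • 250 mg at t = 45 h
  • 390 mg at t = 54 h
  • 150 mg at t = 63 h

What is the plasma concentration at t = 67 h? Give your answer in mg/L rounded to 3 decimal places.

753.086 mg/L

k = ln 2 / 19 = 0.03648 per h
Dose 1 (235 mg at t=0 h): 235·exp(−0.03648·67) = 20.396 mg/L
Dose 2 (450 mg at t=9 h): 450·exp(−0.03648·58) = 54.235 mg/L
Dose 3 (235 mg at t=18 h): 235·exp(−0.03648·49) = 39.330 mg/L
Dose 4 (395 mg at t=27 h): 395·exp(−0.03648·40) = 91.801 mg/L
Dose 5 (195 mg at t=36 h): 195·exp(−0.03648·31) = 62.933 mg/L
Dose 6 (250 mg at t=45 h): 250·exp(−0.03648·22) = 112.042 mg/L
Dose 7 (390 mg at t=54 h): 390·exp(−0.03648·13) = 242.715 mg/L
Dose 8 (150 mg at t=63 h): 150·exp(−0.03648·4) = 129.633 mg/L
C(67) = 20.396 + 54.235 + 39.330 + 91.801 + 62.933 + 112.042 + 242.715 + 129.633 = 753.086 mg/L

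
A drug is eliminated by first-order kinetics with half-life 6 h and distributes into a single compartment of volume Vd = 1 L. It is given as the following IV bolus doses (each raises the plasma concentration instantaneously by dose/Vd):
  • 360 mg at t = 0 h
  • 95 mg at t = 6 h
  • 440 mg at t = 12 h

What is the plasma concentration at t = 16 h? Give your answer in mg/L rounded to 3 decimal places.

363.802 mg/L

k = ln 2 / 6 = 0.11552 per h
Dose 1 (360 mg at t=0 h): 360·exp(−0.11552·16) = 56.696 mg/L
Dose 2 (95 mg at t=6 h): 95·exp(−0.11552·10) = 29.923 mg/L
Dose 3 (440 mg at t=12 h): 440·exp(−0.11552·4) = 277.183 mg/L
C(16) = 56.696 + 29.923 + 277.183 = 363.802 mg/L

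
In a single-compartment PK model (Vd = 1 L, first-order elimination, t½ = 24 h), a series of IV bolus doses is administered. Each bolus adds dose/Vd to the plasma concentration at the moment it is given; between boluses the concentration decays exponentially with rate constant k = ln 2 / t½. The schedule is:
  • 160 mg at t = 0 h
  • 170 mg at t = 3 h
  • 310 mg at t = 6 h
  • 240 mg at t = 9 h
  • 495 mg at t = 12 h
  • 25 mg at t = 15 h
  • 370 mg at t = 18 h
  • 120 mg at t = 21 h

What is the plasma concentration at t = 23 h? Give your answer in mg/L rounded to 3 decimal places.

k = ln 2 / 24 = 0.02888 per h
Dose 1 (160 mg at t=0 h): 160·exp(−0.02888·23) = 82.344 mg/L
Dose 2 (170 mg at t=3 h): 170·exp(−0.02888·20) = 95.409 mg/L
Dose 3 (310 mg at t=6 h): 310·exp(−0.02888·17) = 189.728 mg/L
Dose 4 (240 mg at t=9 h): 240·exp(−0.02888·14) = 160.181 mg/L
Dose 5 (495 mg at t=12 h): 495·exp(−0.02888·11) = 360.274 mg/L
Dose 6 (25 mg at t=15 h): 25·exp(−0.02888·8) = 19.843 mg/L
Dose 7 (370 mg at t=18 h): 370·exp(−0.02888·5) = 320.249 mg/L
Dose 8 (120 mg at t=21 h): 120·exp(−0.02888·2) = 113.265 mg/L
C(23) = 82.344 + 95.409 + 189.728 + 160.181 + 360.274 + 19.843 + 320.249 + 113.265 = 1341.293 mg/L

1341.293 mg/L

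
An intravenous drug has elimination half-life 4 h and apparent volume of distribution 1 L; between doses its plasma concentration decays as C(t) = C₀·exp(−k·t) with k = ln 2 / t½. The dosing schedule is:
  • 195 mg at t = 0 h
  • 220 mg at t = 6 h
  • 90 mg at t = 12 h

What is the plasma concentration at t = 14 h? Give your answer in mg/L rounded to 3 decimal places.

135.875 mg/L

k = ln 2 / 4 = 0.17329 per h
Dose 1 (195 mg at t=0 h): 195·exp(−0.17329·14) = 17.236 mg/L
Dose 2 (220 mg at t=6 h): 220·exp(−0.17329·8) = 55.000 mg/L
Dose 3 (90 mg at t=12 h): 90·exp(−0.17329·2) = 63.640 mg/L
C(14) = 17.236 + 55.000 + 63.640 = 135.875 mg/L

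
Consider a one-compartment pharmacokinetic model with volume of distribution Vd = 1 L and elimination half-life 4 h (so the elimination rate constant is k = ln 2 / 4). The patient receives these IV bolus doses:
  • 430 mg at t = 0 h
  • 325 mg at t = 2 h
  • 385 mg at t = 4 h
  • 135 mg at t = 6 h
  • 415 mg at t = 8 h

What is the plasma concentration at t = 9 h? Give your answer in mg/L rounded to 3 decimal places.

778.135 mg/L

k = ln 2 / 4 = 0.17329 per h
Dose 1 (430 mg at t=0 h): 430·exp(−0.17329·9) = 90.396 mg/L
Dose 2 (325 mg at t=2 h): 325·exp(−0.17329·7) = 96.623 mg/L
Dose 3 (385 mg at t=4 h): 385·exp(−0.17329·5) = 161.873 mg/L
Dose 4 (135 mg at t=6 h): 135·exp(−0.17329·3) = 80.271 mg/L
Dose 5 (415 mg at t=8 h): 415·exp(−0.17329·1) = 348.972 mg/L
C(9) = 90.396 + 96.623 + 161.873 + 80.271 + 348.972 = 778.135 mg/L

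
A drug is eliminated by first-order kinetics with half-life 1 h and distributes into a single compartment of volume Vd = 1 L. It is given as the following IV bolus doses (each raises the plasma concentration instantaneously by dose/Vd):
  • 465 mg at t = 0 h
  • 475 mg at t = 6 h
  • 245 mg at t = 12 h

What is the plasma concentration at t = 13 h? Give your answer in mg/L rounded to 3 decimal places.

k = ln 2 / 1 = 0.69315 per h
Dose 1 (465 mg at t=0 h): 465·exp(−0.69315·13) = 0.057 mg/L
Dose 2 (475 mg at t=6 h): 475·exp(−0.69315·7) = 3.711 mg/L
Dose 3 (245 mg at t=12 h): 245·exp(−0.69315·1) = 122.500 mg/L
C(13) = 0.057 + 3.711 + 122.500 = 126.268 mg/L

126.268 mg/L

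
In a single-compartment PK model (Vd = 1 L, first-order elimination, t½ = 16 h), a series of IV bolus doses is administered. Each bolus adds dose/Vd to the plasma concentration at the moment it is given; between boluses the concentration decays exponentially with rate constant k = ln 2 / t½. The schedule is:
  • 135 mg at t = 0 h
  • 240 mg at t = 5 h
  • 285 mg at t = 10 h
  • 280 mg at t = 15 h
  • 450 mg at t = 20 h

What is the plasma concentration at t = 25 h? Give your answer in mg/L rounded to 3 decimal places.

k = ln 2 / 16 = 0.04332 per h
Dose 1 (135 mg at t=0 h): 135·exp(−0.04332·25) = 45.706 mg/L
Dose 2 (240 mg at t=5 h): 240·exp(−0.04332·20) = 100.908 mg/L
Dose 3 (285 mg at t=10 h): 285·exp(−0.04332·15) = 148.809 mg/L
Dose 4 (280 mg at t=15 h): 280·exp(−0.04332·10) = 181.558 mg/L
Dose 5 (450 mg at t=20 h): 450·exp(−0.04332·5) = 362.360 mg/L
C(25) = 45.706 + 100.908 + 148.809 + 181.558 + 362.360 = 839.341 mg/L

839.341 mg/L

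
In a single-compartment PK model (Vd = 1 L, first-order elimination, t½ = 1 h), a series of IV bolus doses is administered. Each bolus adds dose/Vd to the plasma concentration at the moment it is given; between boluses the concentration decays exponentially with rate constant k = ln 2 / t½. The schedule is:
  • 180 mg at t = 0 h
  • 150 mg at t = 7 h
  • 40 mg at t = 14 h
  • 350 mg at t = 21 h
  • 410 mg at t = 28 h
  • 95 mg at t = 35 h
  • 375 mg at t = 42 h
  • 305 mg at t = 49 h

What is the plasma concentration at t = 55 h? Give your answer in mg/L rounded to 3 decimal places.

k = ln 2 / 1 = 0.69315 per h
Dose 1 (180 mg at t=0 h): 180·exp(−0.69315·55) = 0.000 mg/L
Dose 2 (150 mg at t=7 h): 150·exp(−0.69315·48) = 0.000 mg/L
Dose 3 (40 mg at t=14 h): 40·exp(−0.69315·41) = 0.000 mg/L
Dose 4 (350 mg at t=21 h): 350·exp(−0.69315·34) = 0.000 mg/L
Dose 5 (410 mg at t=28 h): 410·exp(−0.69315·27) = 0.000 mg/L
Dose 6 (95 mg at t=35 h): 95·exp(−0.69315·20) = 0.000 mg/L
Dose 7 (375 mg at t=42 h): 375·exp(−0.69315·13) = 0.046 mg/L
Dose 8 (305 mg at t=49 h): 305·exp(−0.69315·6) = 4.766 mg/L
C(55) = 0.000 + 0.000 + 0.000 + 0.000 + 0.000 + 0.000 + 0.046 + 4.766 = 4.811 mg/L

4.811 mg/L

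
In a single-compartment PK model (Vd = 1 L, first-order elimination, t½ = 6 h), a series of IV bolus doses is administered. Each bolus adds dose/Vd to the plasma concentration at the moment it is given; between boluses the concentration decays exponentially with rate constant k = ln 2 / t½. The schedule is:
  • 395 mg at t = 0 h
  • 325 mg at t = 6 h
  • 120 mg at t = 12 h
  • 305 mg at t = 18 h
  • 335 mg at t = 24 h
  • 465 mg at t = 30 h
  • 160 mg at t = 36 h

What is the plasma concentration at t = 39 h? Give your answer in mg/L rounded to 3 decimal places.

k = ln 2 / 6 = 0.11552 per h
Dose 1 (395 mg at t=0 h): 395·exp(−0.11552·39) = 4.364 mg/L
Dose 2 (325 mg at t=6 h): 325·exp(−0.11552·33) = 7.182 mg/L
Dose 3 (120 mg at t=12 h): 120·exp(−0.11552·27) = 5.303 mg/L
Dose 4 (305 mg at t=18 h): 305·exp(−0.11552·21) = 26.958 mg/L
Dose 5 (335 mg at t=24 h): 335·exp(−0.11552·15) = 59.220 mg/L
Dose 6 (465 mg at t=30 h): 465·exp(−0.11552·9) = 164.402 mg/L
Dose 7 (160 mg at t=36 h): 160·exp(−0.11552·3) = 113.137 mg/L
C(39) = 4.364 + 7.182 + 5.303 + 26.958 + 59.220 + 164.402 + 113.137 = 380.567 mg/L

380.567 mg/L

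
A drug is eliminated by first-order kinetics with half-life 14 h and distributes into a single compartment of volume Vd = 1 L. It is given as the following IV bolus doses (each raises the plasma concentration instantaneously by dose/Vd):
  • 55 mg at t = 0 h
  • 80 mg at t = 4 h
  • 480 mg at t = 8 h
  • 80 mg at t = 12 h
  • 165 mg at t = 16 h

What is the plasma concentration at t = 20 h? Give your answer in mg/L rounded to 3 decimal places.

k = ln 2 / 14 = 0.04951 per h
Dose 1 (55 mg at t=0 h): 55·exp(−0.04951·20) = 20.432 mg/L
Dose 2 (80 mg at t=4 h): 80·exp(−0.04951·16) = 36.229 mg/L
Dose 3 (480 mg at t=8 h): 480·exp(−0.04951·12) = 264.981 mg/L
Dose 4 (80 mg at t=12 h): 80·exp(−0.04951·8) = 53.836 mg/L
Dose 5 (165 mg at t=16 h): 165·exp(−0.04951·4) = 135.355 mg/L
C(20) = 20.432 + 36.229 + 264.981 + 53.836 + 135.355 = 510.834 mg/L

510.834 mg/L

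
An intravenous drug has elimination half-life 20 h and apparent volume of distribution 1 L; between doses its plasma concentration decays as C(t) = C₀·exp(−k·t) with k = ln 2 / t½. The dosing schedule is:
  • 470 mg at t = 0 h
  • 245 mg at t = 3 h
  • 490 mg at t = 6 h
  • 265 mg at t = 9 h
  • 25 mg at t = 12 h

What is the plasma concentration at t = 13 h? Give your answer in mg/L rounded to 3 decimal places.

1112.053 mg/L

k = ln 2 / 20 = 0.03466 per h
Dose 1 (470 mg at t=0 h): 470·exp(−0.03466·13) = 299.522 mg/L
Dose 2 (245 mg at t=3 h): 245·exp(−0.03466·10) = 173.241 mg/L
Dose 3 (490 mg at t=6 h): 490·exp(−0.03466·7) = 384.446 mg/L
Dose 4 (265 mg at t=9 h): 265·exp(−0.03466·4) = 230.696 mg/L
Dose 5 (25 mg at t=12 h): 25·exp(−0.03466·1) = 24.148 mg/L
C(13) = 299.522 + 173.241 + 384.446 + 230.696 + 24.148 = 1112.053 mg/L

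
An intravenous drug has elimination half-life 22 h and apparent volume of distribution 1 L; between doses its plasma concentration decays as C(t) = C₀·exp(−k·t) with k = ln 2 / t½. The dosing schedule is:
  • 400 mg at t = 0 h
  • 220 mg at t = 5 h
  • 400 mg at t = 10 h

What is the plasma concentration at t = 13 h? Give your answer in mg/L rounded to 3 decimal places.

800.478 mg/L

k = ln 2 / 22 = 0.03151 per h
Dose 1 (400 mg at t=0 h): 400·exp(−0.03151·13) = 265.570 mg/L
Dose 2 (220 mg at t=5 h): 220·exp(−0.03151·8) = 170.985 mg/L
Dose 3 (400 mg at t=10 h): 400·exp(−0.03151·3) = 363.924 mg/L
C(13) = 265.570 + 170.985 + 363.924 = 800.478 mg/L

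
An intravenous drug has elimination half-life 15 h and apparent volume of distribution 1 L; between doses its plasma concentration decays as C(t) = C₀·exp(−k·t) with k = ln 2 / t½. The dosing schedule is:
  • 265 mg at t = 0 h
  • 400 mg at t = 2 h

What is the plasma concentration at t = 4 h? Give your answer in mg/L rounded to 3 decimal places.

584.967 mg/L

k = ln 2 / 15 = 0.04621 per h
Dose 1 (265 mg at t=0 h): 265·exp(−0.04621·4) = 220.278 mg/L
Dose 2 (400 mg at t=2 h): 400·exp(−0.04621·2) = 364.689 mg/L
C(4) = 220.278 + 364.689 = 584.967 mg/L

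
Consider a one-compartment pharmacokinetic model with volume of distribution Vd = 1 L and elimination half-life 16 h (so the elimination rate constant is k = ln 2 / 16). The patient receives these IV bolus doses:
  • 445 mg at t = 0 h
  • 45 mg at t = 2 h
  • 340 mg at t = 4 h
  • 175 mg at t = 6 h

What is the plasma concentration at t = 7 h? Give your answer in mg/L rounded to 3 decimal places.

830.973 mg/L

k = ln 2 / 16 = 0.04332 per h
Dose 1 (445 mg at t=0 h): 445·exp(−0.04332·7) = 328.594 mg/L
Dose 2 (45 mg at t=2 h): 45·exp(−0.04332·5) = 36.236 mg/L
Dose 3 (340 mg at t=4 h): 340·exp(−0.04332·3) = 298.563 mg/L
Dose 4 (175 mg at t=6 h): 175·exp(−0.04332·1) = 167.581 mg/L
C(7) = 328.594 + 36.236 + 298.563 + 167.581 = 830.973 mg/L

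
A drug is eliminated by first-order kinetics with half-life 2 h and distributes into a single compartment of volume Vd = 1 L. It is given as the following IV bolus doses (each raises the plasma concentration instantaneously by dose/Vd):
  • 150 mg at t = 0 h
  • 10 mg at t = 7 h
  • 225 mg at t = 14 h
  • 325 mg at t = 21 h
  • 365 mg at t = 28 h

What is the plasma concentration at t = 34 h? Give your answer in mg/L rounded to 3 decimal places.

49.438 mg/L

k = ln 2 / 2 = 0.34657 per h
Dose 1 (150 mg at t=0 h): 150·exp(−0.34657·34) = 0.001 mg/L
Dose 2 (10 mg at t=7 h): 10·exp(−0.34657·27) = 0.001 mg/L
Dose 3 (225 mg at t=14 h): 225·exp(−0.34657·20) = 0.220 mg/L
Dose 4 (325 mg at t=21 h): 325·exp(−0.34657·13) = 3.591 mg/L
Dose 5 (365 mg at t=28 h): 365·exp(−0.34657·6) = 45.625 mg/L
C(34) = 0.001 + 0.001 + 0.220 + 3.591 + 45.625 = 49.438 mg/L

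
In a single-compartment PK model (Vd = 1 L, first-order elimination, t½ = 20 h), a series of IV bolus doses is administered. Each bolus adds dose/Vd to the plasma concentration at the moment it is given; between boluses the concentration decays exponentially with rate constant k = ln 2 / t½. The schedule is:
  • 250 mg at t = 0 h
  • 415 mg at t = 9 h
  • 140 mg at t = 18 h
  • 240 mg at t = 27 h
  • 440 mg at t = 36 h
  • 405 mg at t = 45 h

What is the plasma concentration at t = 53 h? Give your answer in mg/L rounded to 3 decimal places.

820.280 mg/L

k = ln 2 / 20 = 0.03466 per h
Dose 1 (250 mg at t=0 h): 250·exp(−0.03466·53) = 39.830 mg/L
Dose 2 (415 mg at t=9 h): 415·exp(−0.03466·44) = 90.320 mg/L
Dose 3 (140 mg at t=18 h): 140·exp(−0.03466·35) = 41.622 mg/L
Dose 4 (240 mg at t=27 h): 240·exp(−0.03466·26) = 97.470 mg/L
Dose 5 (440 mg at t=36 h): 440·exp(−0.03466·17) = 244.105 mg/L
Dose 6 (405 mg at t=45 h): 405·exp(−0.03466·8) = 306.933 mg/L
C(53) = 39.830 + 90.320 + 41.622 + 97.470 + 244.105 + 306.933 = 820.280 mg/L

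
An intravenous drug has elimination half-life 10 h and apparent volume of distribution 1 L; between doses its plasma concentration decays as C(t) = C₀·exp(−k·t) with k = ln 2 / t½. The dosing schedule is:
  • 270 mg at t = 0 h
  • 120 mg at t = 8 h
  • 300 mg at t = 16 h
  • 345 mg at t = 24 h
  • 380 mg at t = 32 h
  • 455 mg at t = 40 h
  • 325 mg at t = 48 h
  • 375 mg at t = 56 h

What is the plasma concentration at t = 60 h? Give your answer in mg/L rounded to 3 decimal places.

k = ln 2 / 10 = 0.06931 per h
Dose 1 (270 mg at t=0 h): 270·exp(−0.06931·60) = 4.219 mg/L
Dose 2 (120 mg at t=8 h): 120·exp(−0.06931·52) = 3.265 mg/L
Dose 3 (300 mg at t=16 h): 300·exp(−0.06931·44) = 14.210 mg/L
Dose 4 (345 mg at t=24 h): 345·exp(−0.06931·36) = 28.452 mg/L
Dose 5 (380 mg at t=32 h): 380·exp(−0.06931·28) = 54.563 mg/L
Dose 6 (455 mg at t=40 h): 455·exp(−0.06931·20) = 113.750 mg/L
Dose 7 (325 mg at t=48 h): 325·exp(−0.06931·12) = 141.464 mg/L
Dose 8 (375 mg at t=56 h): 375·exp(−0.06931·4) = 284.197 mg/L
C(60) = 4.219 + 3.265 + 14.210 + 28.452 + 54.563 + 113.750 + 141.464 + 284.197 = 644.120 mg/L

644.120 mg/L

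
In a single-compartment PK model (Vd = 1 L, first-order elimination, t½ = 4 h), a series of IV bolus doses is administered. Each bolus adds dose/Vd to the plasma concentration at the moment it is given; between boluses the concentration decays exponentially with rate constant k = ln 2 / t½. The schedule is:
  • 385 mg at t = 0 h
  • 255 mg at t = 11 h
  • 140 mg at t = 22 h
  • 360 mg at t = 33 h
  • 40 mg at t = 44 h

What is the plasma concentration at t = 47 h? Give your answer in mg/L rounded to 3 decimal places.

58.053 mg/L

k = ln 2 / 4 = 0.17329 per h
Dose 1 (385 mg at t=0 h): 385·exp(−0.17329·47) = 0.112 mg/L
Dose 2 (255 mg at t=11 h): 255·exp(−0.17329·36) = 0.498 mg/L
Dose 3 (140 mg at t=22 h): 140·exp(−0.17329·25) = 1.839 mg/L
Dose 4 (360 mg at t=33 h): 360·exp(−0.17329·14) = 31.820 mg/L
Dose 5 (40 mg at t=44 h): 40·exp(−0.17329·3) = 23.784 mg/L
C(47) = 0.112 + 0.498 + 1.839 + 31.820 + 23.784 = 58.053 mg/L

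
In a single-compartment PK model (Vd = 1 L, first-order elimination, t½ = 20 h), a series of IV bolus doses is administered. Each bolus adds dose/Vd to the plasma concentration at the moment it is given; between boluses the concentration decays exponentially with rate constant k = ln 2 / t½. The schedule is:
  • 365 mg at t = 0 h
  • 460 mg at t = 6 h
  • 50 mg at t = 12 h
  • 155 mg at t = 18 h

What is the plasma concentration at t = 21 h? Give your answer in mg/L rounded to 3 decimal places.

k = ln 2 / 20 = 0.03466 per h
Dose 1 (365 mg at t=0 h): 365·exp(−0.03466·21) = 176.283 mg/L
Dose 2 (460 mg at t=6 h): 460·exp(−0.03466·15) = 273.518 mg/L
Dose 3 (50 mg at t=12 h): 50·exp(−0.03466·9) = 36.602 mg/L
Dose 4 (155 mg at t=18 h): 155·exp(−0.03466·3) = 139.694 mg/L
C(21) = 176.283 + 273.518 + 36.602 + 139.694 = 626.097 mg/L

626.097 mg/L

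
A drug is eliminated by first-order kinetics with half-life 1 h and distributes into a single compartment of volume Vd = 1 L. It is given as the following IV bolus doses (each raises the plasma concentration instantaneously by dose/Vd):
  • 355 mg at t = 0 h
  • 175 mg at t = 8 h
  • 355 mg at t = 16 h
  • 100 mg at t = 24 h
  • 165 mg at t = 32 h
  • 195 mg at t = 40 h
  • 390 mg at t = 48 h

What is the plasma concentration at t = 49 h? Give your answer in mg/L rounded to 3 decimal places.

k = ln 2 / 1 = 0.69315 per h
Dose 1 (355 mg at t=0 h): 355·exp(−0.69315·49) = 0.000 mg/L
Dose 2 (175 mg at t=8 h): 175·exp(−0.69315·41) = 0.000 mg/L
Dose 3 (355 mg at t=16 h): 355·exp(−0.69315·33) = 0.000 mg/L
Dose 4 (100 mg at t=24 h): 100·exp(−0.69315·25) = 0.000 mg/L
Dose 5 (165 mg at t=32 h): 165·exp(−0.69315·17) = 0.001 mg/L
Dose 6 (195 mg at t=40 h): 195·exp(−0.69315·9) = 0.381 mg/L
Dose 7 (390 mg at t=48 h): 390·exp(−0.69315·1) = 195.000 mg/L
C(49) = 0.000 + 0.000 + 0.000 + 0.000 + 0.001 + 0.381 + 195.000 = 195.382 mg/L

195.382 mg/L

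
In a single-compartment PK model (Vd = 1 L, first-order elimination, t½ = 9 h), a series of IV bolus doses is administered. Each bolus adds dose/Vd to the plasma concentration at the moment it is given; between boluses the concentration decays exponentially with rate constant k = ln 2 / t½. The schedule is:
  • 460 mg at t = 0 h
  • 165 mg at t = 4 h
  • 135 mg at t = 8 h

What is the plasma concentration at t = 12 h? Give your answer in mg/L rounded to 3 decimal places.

370.863 mg/L

k = ln 2 / 9 = 0.07702 per h
Dose 1 (460 mg at t=0 h): 460·exp(−0.07702·12) = 182.551 mg/L
Dose 2 (165 mg at t=4 h): 165·exp(−0.07702·8) = 89.105 mg/L
Dose 3 (135 mg at t=8 h): 135·exp(−0.07702·4) = 99.207 mg/L
C(12) = 182.551 + 89.105 + 99.207 = 370.863 mg/L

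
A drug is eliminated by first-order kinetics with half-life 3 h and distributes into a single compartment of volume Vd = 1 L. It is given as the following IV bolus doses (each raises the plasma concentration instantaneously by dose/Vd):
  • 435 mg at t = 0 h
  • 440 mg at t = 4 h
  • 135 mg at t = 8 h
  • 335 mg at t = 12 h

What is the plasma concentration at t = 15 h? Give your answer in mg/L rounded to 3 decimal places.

k = ln 2 / 3 = 0.23105 per h
Dose 1 (435 mg at t=0 h): 435·exp(−0.23105·15) = 13.594 mg/L
Dose 2 (440 mg at t=4 h): 440·exp(−0.23105·11) = 34.648 mg/L
Dose 3 (135 mg at t=8 h): 135·exp(−0.23105·7) = 26.787 mg/L
Dose 4 (335 mg at t=12 h): 335·exp(−0.23105·3) = 167.500 mg/L
C(15) = 13.594 + 34.648 + 26.787 + 167.500 = 242.529 mg/L

242.529 mg/L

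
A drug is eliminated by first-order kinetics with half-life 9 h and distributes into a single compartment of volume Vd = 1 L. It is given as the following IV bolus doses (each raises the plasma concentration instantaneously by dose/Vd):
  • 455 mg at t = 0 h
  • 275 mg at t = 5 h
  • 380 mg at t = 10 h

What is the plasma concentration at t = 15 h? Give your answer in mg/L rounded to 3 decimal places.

k = ln 2 / 9 = 0.07702 per h
Dose 1 (455 mg at t=0 h): 455·exp(−0.07702·15) = 143.316 mg/L
Dose 2 (275 mg at t=5 h): 275·exp(−0.07702·10) = 127.308 mg/L
Dose 3 (380 mg at t=10 h): 380·exp(−0.07702·5) = 258.550 mg/L
C(15) = 143.316 + 127.308 + 258.550 = 529.174 mg/L

529.174 mg/L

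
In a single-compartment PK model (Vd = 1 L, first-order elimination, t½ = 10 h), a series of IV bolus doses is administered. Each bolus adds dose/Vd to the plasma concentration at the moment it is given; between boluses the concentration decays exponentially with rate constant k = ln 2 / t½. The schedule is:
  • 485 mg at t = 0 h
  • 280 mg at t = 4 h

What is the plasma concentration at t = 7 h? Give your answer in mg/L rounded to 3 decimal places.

525.983 mg/L

k = ln 2 / 10 = 0.06931 per h
Dose 1 (485 mg at t=0 h): 485·exp(−0.06931·7) = 298.553 mg/L
Dose 2 (280 mg at t=4 h): 280·exp(−0.06931·3) = 227.431 mg/L
C(7) = 298.553 + 227.431 = 525.983 mg/L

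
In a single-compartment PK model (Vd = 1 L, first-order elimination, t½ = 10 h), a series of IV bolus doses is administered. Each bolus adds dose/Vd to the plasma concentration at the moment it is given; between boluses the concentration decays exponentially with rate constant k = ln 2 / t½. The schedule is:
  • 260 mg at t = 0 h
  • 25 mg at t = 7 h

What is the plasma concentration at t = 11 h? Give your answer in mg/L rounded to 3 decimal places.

140.241 mg/L

k = ln 2 / 10 = 0.06931 per h
Dose 1 (260 mg at t=0 h): 260·exp(−0.06931·11) = 121.294 mg/L
Dose 2 (25 mg at t=7 h): 25·exp(−0.06931·4) = 18.946 mg/L
C(11) = 121.294 + 18.946 = 140.241 mg/L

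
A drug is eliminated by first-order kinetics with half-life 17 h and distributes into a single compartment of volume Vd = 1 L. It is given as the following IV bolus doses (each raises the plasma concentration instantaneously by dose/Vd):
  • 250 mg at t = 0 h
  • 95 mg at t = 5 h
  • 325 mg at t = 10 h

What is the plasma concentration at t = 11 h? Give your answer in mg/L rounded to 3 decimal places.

k = ln 2 / 17 = 0.04077 per h
Dose 1 (250 mg at t=0 h): 250·exp(−0.04077·11) = 159.645 mg/L
Dose 2 (95 mg at t=5 h): 95·exp(−0.04077·6) = 74.384 mg/L
Dose 3 (325 mg at t=10 h): 325·exp(−0.04077·1) = 312.015 mg/L
C(11) = 159.645 + 74.384 + 312.015 = 546.044 mg/L

546.044 mg/L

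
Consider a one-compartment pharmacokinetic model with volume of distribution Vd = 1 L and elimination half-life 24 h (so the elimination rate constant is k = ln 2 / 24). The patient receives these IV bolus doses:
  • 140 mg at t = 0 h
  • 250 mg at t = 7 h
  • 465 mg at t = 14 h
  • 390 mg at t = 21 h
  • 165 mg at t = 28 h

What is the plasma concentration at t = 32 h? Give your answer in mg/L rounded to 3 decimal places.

884.342 mg/L

k = ln 2 / 24 = 0.02888 per h
Dose 1 (140 mg at t=0 h): 140·exp(−0.02888·32) = 55.559 mg/L
Dose 2 (250 mg at t=7 h): 250·exp(−0.02888·25) = 121.441 mg/L
Dose 3 (465 mg at t=14 h): 465·exp(−0.02888·18) = 276.491 mg/L
Dose 4 (390 mg at t=21 h): 390·exp(−0.02888·11) = 283.852 mg/L
Dose 5 (165 mg at t=28 h): 165·exp(−0.02888·4) = 146.998 mg/L
C(32) = 55.559 + 121.441 + 276.491 + 283.852 + 146.998 = 884.342 mg/L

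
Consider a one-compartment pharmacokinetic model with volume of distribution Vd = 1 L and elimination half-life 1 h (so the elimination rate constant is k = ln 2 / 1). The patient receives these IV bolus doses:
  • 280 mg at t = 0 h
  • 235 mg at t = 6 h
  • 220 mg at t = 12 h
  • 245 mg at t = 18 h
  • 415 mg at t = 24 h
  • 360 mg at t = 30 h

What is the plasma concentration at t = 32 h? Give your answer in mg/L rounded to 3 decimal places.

91.636 mg/L

k = ln 2 / 1 = 0.69315 per h
Dose 1 (280 mg at t=0 h): 280·exp(−0.69315·32) = 0.000 mg/L
Dose 2 (235 mg at t=6 h): 235·exp(−0.69315·26) = 0.000 mg/L
Dose 3 (220 mg at t=12 h): 220·exp(−0.69315·20) = 0.000 mg/L
Dose 4 (245 mg at t=18 h): 245·exp(−0.69315·14) = 0.015 mg/L
Dose 5 (415 mg at t=24 h): 415·exp(−0.69315·8) = 1.621 mg/L
Dose 6 (360 mg at t=30 h): 360·exp(−0.69315·2) = 90.000 mg/L
C(32) = 0.000 + 0.000 + 0.000 + 0.015 + 1.621 + 90.000 = 91.636 mg/L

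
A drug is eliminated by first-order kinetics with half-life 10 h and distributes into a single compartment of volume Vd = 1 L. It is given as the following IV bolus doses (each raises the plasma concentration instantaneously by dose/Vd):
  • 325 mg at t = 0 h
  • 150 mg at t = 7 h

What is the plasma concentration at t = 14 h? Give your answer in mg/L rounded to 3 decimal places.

k = ln 2 / 10 = 0.06931 per h
Dose 1 (325 mg at t=0 h): 325·exp(−0.06931·14) = 123.152 mg/L
Dose 2 (150 mg at t=7 h): 150·exp(−0.06931·7) = 92.336 mg/L
C(14) = 123.152 + 92.336 = 215.488 mg/L

215.488 mg/L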